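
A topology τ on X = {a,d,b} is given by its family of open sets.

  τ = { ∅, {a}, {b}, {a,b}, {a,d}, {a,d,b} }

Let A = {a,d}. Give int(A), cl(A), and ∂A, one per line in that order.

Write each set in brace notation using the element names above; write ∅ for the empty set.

int(A) = {a,d}
cl(A)  = {a,d}
∂A     = ∅

U open, U⊆A: ∅, {a}, {a,d}. int(A) = ⋃ = {a,d}
X∖A={b}, int(X∖A)={b}, hence cl(A)={a,d}
∂A: remove int from cl → ∅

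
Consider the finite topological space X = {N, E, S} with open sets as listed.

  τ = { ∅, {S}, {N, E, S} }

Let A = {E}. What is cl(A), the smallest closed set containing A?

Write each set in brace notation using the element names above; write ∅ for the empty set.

complement {N, S}; its interior {S}; cl(A) = X∖{S} = {N, E}

{N, E}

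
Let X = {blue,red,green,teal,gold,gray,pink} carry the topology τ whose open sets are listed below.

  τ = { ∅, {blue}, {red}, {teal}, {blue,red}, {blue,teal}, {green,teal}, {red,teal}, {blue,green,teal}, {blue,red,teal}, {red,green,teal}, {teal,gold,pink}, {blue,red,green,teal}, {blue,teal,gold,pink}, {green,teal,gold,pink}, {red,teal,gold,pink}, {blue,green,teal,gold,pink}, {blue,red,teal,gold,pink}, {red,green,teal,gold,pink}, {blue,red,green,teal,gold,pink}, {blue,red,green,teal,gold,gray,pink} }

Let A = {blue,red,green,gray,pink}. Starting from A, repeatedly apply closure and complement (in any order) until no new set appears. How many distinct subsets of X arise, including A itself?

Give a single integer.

8

complement {teal,gold}; its interior {teal}; cl(A) = X∖{teal} = {blue,red,green,gold,gray,pink}
With k = closure, c = complement:
  1. A     = {blue,red,green,gray,pink}
  2. kA    = {blue,red,green,gold,gray,pink}
  3. cA    = {teal,gold}
  4. ckA   = {teal}
  5. kcA   = {green,teal,gold,gray,pink}
  6. ckcA  = {blue,red}
  7. kckcA = {blue,red,gray}
  8. ckckcA = {green,teal,gold,pink}
k, c of each give nothing new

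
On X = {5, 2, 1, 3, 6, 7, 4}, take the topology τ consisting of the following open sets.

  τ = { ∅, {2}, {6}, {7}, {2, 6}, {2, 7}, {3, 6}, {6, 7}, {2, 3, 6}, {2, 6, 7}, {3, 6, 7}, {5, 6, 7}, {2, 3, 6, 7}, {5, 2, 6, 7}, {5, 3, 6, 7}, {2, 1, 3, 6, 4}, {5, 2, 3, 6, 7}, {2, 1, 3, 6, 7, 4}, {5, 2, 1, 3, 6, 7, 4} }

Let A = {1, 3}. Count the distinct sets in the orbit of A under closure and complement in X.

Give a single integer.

closure: X∖int(X∖A) = X∖{5, 2, 6, 7} = {1, 3, 4}
Let k=closure and c=complement:
  1. A     = {1, 3}
  2. kA    = {1, 3, 4}
  3. cA    = {5, 2, 6, 7, 4}
  4. ckA   = {5, 2, 6, 7}
  5. kcA   = {5, 2, 1, 3, 6, 7, 4}
  6. ckcA  = ∅
— saturated at 6

6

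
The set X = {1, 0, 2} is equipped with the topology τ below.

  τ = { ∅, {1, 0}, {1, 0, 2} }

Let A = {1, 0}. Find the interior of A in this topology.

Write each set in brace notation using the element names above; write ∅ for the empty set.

U open, U⊆A: ∅, {1, 0}. int(A) = ⋃ = {1, 0}

{1, 0}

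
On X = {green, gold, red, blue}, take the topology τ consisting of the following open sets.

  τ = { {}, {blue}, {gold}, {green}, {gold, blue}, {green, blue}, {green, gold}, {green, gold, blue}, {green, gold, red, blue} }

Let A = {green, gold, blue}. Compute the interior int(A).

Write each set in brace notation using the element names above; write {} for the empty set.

interior: largest open inside A is {green, gold, blue} (from {}, {gold}, {green}, {blue}, {green, gold}, {gold, blue}, {green, blue}, {green, gold, blue})

{green, gold, blue}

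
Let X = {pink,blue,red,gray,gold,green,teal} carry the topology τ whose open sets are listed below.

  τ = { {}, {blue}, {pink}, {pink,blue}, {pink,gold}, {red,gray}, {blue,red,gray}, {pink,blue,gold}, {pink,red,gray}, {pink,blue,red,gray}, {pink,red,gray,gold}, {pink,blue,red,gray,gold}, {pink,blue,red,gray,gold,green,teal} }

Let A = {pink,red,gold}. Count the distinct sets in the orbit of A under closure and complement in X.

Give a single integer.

10

cl via duality: int({blue,gray,green,teal}) = {blue}, so X∖{blue} = {pink,red,gray,gold,green,teal}
Write k for closure, c for complement:
  1. A     = {pink,red,gold}
  2. kA    = {pink,red,gray,gold,green,teal}
  3. cA    = {blue,gray,green,teal}
  4. ckA   = {blue}
  5. kcA   = {blue,red,gray,green,teal}
  6. kckA  = {blue,green,teal}
  7. ckcA  = {pink,gold}
  8. ckckA = {pink,red,gray,gold}
  9. kckcA = {pink,gold,green,teal}
  10. ckckcA = {blue,red,gray}
applying k or c yields no new set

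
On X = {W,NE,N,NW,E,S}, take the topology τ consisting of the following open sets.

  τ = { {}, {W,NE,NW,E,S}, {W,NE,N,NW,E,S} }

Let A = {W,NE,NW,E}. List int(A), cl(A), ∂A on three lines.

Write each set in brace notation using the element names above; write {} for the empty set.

int(A) = {}
cl(A)  = {W,NE,N,NW,E,S}
∂A     = {W,NE,N,NW,E,S}

U open, U⊆A: {}. int(A) = ⋃ = {}
X∖A={N,S}, int(X∖A)={}, hence cl(A)={W,NE,N,NW,E,S}
∂A: remove int from cl → {W,NE,N,NW,E,S}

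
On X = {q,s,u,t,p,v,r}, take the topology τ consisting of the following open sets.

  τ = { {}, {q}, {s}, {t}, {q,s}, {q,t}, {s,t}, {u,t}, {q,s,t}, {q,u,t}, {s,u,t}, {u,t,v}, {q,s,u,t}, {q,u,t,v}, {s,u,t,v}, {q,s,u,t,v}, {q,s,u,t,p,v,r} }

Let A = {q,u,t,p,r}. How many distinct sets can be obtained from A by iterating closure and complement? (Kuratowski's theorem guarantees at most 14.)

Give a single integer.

8

complement {s,v}; its interior {s}; cl(A) = X∖{s} = {q,u,t,p,v,r}
With k = closure, c = complement:
  1. A     = {q,u,t,p,r}
  2. kA    = {q,u,t,p,v,r}
  3. cA    = {s,v}
  4. ckA   = {s}
  5. kcA   = {s,p,v,r}
  6. kckA  = {s,p,r}
  7. ckcA  = {q,u,t}
  8. ckckA = {q,u,t,v}
k, c of each give nothing new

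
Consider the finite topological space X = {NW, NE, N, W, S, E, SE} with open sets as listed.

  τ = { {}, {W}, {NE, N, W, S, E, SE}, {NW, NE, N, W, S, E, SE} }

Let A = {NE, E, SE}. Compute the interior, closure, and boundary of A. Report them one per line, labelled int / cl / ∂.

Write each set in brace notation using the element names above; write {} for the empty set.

U open, U⊆A: {}. int(A) = ⋃ = {}
X∖A={NW, N, W, S}, int(X∖A)={W}, hence cl(A)={NW, NE, N, S, E, SE}
∂A: remove int from cl → {NW, NE, N, S, E, SE}

int(A) = {}
cl(A)  = {NW, NE, N, S, E, SE}
∂A     = {NW, NE, N, S, E, SE}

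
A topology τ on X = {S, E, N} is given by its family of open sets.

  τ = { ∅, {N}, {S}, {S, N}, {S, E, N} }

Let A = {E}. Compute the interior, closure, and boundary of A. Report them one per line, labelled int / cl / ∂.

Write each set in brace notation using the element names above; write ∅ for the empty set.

interior: largest open inside A is ∅ (from ∅)
cl via duality: int({S, N}) = {S, N}, so X∖{S, N} = {E}
cl∖int = {E}

int(A) = ∅
cl(A)  = {E}
∂A     = {E}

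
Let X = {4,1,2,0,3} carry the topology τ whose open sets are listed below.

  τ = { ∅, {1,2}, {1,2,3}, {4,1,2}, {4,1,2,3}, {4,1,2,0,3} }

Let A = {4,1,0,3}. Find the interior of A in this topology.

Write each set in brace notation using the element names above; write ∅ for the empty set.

∅

interior: largest open inside A is ∅ (from ∅)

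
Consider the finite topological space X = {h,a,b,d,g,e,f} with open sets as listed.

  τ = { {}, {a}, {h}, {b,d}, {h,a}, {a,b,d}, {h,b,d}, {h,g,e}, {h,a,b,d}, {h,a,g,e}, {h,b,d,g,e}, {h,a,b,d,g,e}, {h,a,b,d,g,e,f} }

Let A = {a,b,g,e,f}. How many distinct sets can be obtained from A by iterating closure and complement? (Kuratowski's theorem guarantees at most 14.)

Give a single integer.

cl via duality: int({h,d}) = {h}, so X∖{h} = {a,b,d,g,e,f}
Write k for closure, c for complement:
  1. A     = {a,b,g,e,f}
  2. kA    = {a,b,d,g,e,f}
  3. cA    = {h,d}
  4. ckA   = {h}
  5. kcA   = {h,b,d,g,e,f}
  6. kckA  = {h,g,e,f}
  7. ckcA  = {a}
  8. ckckA = {a,b,d}
  9. kckcA = {a,f}
  10. kckckA = {a,b,d,f}
  11. ckckcA = {h,b,d,g,e}
  12. ckckckA = {h,g,e}
applying k or c yields no new set

12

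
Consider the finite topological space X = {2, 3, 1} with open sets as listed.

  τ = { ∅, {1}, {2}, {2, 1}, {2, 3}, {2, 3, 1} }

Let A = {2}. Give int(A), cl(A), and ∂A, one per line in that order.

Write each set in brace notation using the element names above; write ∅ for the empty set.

int(A) = {2}
cl(A)  = {2, 3}
∂A     = {3}

interior: largest open inside A is {2} (from ∅, {2})
cl via duality: int({3, 1}) = {1}, so X∖{1} = {2, 3}
cl∖int = {3}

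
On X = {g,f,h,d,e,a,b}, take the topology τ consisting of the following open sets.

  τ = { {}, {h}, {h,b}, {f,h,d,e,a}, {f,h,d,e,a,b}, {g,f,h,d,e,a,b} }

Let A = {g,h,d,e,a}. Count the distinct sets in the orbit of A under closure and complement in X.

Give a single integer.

X∖A={f,b}, int(X∖A)={}, hence cl(A)={g,f,h,d,e,a,b}
Orbit (k=closure, c=complement):
  1. A     = {g,h,d,e,a}
  2. kA    = {g,f,h,d,e,a,b}
  3. cA    = {f,b}
  4. ckA   = {}
  5. kcA   = {g,f,d,e,a,b}
  6. ckcA  = {h}
(closed under both — stop)

6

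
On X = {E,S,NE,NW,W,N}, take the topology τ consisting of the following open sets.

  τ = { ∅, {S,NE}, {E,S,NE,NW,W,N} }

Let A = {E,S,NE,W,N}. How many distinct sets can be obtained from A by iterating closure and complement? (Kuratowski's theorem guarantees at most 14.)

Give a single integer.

6

closure: X∖int(X∖A) = X∖∅ = {E,S,NE,NW,W,N}
Let k=closure and c=complement:
  1. A     = {E,S,NE,W,N}
  2. kA    = {E,S,NE,NW,W,N}
  3. cA    = {NW}
  4. ckA   = ∅
  5. kcA   = {E,NW,W,N}
  6. ckcA  = {S,NE}
— saturated at 6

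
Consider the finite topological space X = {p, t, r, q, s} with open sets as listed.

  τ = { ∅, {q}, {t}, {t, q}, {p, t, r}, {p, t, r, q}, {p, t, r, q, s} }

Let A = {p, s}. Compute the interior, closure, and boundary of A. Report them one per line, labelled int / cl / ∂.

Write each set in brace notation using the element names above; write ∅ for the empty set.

interior: largest open inside A is ∅ (from ∅)
cl via duality: int({t, r, q}) = {t, q}, so X∖{t, q} = {p, r, s}
cl∖int = {p, r, s}

int(A) = ∅
cl(A)  = {p, r, s}
∂A     = {p, r, s}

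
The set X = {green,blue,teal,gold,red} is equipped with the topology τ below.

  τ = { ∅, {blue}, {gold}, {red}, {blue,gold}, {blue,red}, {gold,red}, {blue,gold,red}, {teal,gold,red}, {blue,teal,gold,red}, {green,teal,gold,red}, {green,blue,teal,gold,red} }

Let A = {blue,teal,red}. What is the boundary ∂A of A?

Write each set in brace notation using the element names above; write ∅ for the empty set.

{green,teal}

opens ⊆ A: ∅, {red}, {blue}, {blue,red}; union → int = {blue,red}
complement {green,gold}; its interior {gold}; cl(A) = X∖{gold} = {green,blue,teal,red}
boundary = {green,blue,teal,red} ∖ {blue,red} = {green,teal}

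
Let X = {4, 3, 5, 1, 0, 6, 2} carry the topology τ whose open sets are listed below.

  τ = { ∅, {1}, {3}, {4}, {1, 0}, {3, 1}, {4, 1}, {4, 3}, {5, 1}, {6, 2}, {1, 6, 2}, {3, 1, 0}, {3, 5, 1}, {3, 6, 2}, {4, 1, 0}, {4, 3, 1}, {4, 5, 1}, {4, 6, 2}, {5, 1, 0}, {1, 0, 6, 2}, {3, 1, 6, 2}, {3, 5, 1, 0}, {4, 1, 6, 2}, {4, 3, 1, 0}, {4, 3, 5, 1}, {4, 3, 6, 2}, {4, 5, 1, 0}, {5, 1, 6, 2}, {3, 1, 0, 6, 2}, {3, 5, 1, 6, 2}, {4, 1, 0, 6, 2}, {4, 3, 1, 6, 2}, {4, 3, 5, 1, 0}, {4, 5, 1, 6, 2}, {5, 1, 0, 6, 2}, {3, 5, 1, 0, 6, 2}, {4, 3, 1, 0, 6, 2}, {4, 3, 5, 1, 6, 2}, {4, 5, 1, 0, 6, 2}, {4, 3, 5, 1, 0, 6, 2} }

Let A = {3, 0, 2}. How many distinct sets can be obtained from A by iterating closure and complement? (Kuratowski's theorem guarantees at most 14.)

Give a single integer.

complement {4, 5, 1, 6}; its interior {4, 5, 1}; cl(A) = X∖{4, 5, 1} = {3, 0, 6, 2}
With k = closure, c = complement:
  1. A     = {3, 0, 2}
  2. kA    = {3, 0, 6, 2}
  3. cA    = {4, 5, 1, 6}
  4. ckA   = {4, 5, 1}
  5. kcA   = {4, 5, 1, 0, 6, 2}
  6. kckA  = {4, 5, 1, 0}
  7. ckcA  = {3}
  8. ckckA = {3, 6, 2}
k, c of each give nothing new

8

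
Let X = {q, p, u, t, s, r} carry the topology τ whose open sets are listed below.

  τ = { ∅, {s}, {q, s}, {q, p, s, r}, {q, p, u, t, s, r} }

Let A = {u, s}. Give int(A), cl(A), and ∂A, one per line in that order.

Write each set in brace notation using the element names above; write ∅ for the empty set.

opens ⊆ A: ∅, {s}; union → int = {s}
complement {q, p, t, r}; its interior ∅; cl(A) = X∖∅ = {q, p, u, t, s, r}
boundary = {q, p, u, t, s, r} ∖ {s} = {q, p, u, t, r}

int(A) = {s}
cl(A)  = {q, p, u, t, s, r}
∂A     = {q, p, u, t, r}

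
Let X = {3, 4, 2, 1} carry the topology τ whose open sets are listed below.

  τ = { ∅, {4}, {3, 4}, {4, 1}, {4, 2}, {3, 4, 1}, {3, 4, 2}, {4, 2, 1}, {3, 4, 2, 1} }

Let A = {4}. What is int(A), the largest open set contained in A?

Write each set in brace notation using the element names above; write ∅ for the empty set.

{4}

interior: largest open inside A is {4} (from ∅, {4})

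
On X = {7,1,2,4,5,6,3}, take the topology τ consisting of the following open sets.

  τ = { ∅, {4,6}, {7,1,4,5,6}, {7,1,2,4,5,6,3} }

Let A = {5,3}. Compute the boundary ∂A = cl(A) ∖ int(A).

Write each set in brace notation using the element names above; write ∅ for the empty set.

{7,1,2,5,3}

opens ⊆ A: ∅; union → int = ∅
complement {7,1,2,4,6}; its interior {4,6}; cl(A) = X∖{4,6} = {7,1,2,5,3}
boundary = {7,1,2,5,3} ∖ ∅ = {7,1,2,5,3}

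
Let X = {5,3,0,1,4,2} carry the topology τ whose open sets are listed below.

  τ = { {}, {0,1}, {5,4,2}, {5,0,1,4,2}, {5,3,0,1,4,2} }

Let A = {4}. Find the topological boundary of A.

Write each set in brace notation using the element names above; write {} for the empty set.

{5,3,4,2}

open subsets of A: {}; so int(A) = {}
closure: X∖int(X∖A) = X∖{0,1} = {5,3,4,2}
∂A = {5,3,4,2} minus {} = {5,3,4,2}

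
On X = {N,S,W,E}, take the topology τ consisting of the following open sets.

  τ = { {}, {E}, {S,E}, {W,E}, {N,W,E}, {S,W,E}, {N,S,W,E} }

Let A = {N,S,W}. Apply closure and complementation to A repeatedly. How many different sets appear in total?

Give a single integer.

4

closure: X∖int(X∖A) = X∖{E} = {N,S,W}
Let k=closure and c=complement:
  1. A     = {N,S,W}
  2. cA    = {E}
  3. kcA   = {N,S,W,E}
  4. ckcA  = {}
— saturated at 4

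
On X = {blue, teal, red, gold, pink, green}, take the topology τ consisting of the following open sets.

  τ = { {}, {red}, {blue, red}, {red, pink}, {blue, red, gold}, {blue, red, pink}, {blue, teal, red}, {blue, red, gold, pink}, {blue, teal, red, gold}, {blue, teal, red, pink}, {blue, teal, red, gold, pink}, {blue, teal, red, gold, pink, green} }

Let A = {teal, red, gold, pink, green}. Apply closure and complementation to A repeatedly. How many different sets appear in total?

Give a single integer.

X∖A={blue}, int(X∖A)={}, hence cl(A)={blue, teal, red, gold, pink, green}
Orbit (k=closure, c=complement):
  1. A     = {teal, red, gold, pink, green}
  2. kA    = {blue, teal, red, gold, pink, green}
  3. cA    = {blue}
  4. ckA   = {}
  5. kcA   = {blue, teal, gold, green}
  6. ckcA  = {red, pink}
(closed under both — stop)

6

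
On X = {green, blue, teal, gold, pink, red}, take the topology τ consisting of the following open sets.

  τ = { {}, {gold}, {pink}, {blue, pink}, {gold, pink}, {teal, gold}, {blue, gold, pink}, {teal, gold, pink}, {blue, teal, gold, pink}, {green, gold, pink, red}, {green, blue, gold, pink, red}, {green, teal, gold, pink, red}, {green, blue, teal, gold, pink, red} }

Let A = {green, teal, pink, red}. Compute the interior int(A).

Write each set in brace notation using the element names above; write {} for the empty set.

U open, U⊆A: {}, {pink}. int(A) = ⋃ = {pink}

{pink}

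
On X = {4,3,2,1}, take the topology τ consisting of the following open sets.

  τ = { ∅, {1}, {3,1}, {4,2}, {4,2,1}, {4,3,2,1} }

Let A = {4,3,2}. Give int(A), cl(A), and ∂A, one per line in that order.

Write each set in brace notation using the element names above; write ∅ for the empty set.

interior: largest open inside A is {4,2} (from ∅, {4,2})
cl via duality: int({1}) = {1}, so X∖{1} = {4,3,2}
cl∖int = {3}

int(A) = {4,2}
cl(A)  = {4,3,2}
∂A     = {3}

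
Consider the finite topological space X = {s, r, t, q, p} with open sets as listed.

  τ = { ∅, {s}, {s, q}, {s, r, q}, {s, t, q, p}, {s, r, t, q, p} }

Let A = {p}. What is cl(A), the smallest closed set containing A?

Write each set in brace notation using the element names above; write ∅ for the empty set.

{t, p}

closure: X∖int(X∖A) = X∖{s, r, q} = {t, p}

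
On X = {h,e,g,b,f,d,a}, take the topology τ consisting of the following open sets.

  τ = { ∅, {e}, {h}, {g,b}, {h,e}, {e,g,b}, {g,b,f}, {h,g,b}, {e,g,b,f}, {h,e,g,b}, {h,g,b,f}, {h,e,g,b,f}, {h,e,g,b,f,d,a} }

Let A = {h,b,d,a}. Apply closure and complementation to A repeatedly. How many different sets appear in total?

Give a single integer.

complement {e,g,f}; its interior {e}; cl(A) = X∖{e} = {h,g,b,f,d,a}
With k = closure, c = complement:
  1. A     = {h,b,d,a}
  2. kA    = {h,g,b,f,d,a}
  3. cA    = {e,g,f}
  4. ckA   = {e}
  5. kcA   = {e,g,b,f,d,a}
  6. kckA  = {e,d,a}
  7. ckcA  = {h}
  8. ckckA = {h,g,b,f}
  9. kckcA = {h,d,a}
  10. ckckcA = {e,g,b,f}
k, c of each give nothing new

10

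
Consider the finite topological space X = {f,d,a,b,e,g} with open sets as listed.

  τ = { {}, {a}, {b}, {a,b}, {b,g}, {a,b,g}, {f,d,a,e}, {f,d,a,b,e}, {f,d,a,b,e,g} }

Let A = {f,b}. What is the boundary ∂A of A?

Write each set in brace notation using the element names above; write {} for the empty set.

{f,d,e,g}

open subsets of A: {}, {b}; so int(A) = {b}
closure: X∖int(X∖A) = X∖{a} = {f,d,b,e,g}
∂A = {f,d,b,e,g} minus {b} = {f,d,e,g}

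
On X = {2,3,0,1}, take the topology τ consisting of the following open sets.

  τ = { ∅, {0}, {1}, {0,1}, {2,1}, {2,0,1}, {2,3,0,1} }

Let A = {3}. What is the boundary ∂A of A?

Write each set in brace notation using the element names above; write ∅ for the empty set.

{3}

opens ⊆ A: ∅; union → int = ∅
complement {2,0,1}; its interior {2,0,1}; cl(A) = X∖{2,0,1} = {3}
boundary = {3} ∖ ∅ = {3}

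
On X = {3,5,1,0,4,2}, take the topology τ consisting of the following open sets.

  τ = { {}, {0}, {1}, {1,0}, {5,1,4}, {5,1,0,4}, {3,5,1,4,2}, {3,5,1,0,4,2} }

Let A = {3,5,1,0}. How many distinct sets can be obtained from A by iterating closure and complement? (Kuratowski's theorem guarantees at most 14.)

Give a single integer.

cl via duality: int({4,2}) = {}, so X∖{} = {3,5,1,0,4,2}
Write k for closure, c for complement:
  1. A     = {3,5,1,0}
  2. kA    = {3,5,1,0,4,2}
  3. cA    = {4,2}
  4. ckA   = {}
  5. kcA   = {3,5,4,2}
  6. ckcA  = {1,0}
applying k or c yields no new set

6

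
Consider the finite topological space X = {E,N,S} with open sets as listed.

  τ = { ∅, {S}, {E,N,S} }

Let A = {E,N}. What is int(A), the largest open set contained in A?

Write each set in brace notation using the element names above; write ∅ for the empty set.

∅

open subsets of A: ∅; so int(A) = ∅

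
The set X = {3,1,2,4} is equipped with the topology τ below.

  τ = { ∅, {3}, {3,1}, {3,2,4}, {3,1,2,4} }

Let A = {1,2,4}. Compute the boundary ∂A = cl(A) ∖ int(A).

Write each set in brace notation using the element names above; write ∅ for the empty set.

open subsets of A: ∅; so int(A) = ∅
closure: X∖int(X∖A) = X∖{3} = {1,2,4}
∂A = {1,2,4} minus ∅ = {1,2,4}

{1,2,4}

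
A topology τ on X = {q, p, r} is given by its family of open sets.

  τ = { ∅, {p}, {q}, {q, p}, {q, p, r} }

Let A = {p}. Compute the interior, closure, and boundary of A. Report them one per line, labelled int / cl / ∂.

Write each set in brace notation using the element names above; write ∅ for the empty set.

int(A) = {p}
cl(A)  = {p, r}
∂A     = {r}

interior: largest open inside A is {p} (from ∅, {p})
cl via duality: int({q, r}) = {q}, so X∖{q} = {p, r}
cl∖int = {r}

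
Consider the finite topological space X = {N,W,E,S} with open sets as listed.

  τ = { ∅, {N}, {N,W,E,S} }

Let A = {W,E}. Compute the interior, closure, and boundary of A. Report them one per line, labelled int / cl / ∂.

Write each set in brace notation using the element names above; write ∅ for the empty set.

opens ⊆ A: ∅; union → int = ∅
complement {N,S}; its interior {N}; cl(A) = X∖{N} = {W,E,S}
boundary = {W,E,S} ∖ ∅ = {W,E,S}

int(A) = ∅
cl(A)  = {W,E,S}
∂A     = {W,E,S}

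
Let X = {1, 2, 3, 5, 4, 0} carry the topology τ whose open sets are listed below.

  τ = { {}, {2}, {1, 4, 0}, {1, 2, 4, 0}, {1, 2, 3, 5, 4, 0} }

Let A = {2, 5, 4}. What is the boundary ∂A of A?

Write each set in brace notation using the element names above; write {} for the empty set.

{1, 3, 5, 4, 0}

U open, U⊆A: {}, {2}. int(A) = ⋃ = {2}
X∖A={1, 3, 0}, int(X∖A)={}, hence cl(A)={1, 2, 3, 5, 4, 0}
∂A: remove int from cl → {1, 3, 5, 4, 0}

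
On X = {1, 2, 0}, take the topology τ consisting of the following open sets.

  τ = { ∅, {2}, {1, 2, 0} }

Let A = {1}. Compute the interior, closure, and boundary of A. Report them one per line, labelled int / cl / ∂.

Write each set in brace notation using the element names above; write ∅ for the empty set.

open subsets of A: ∅; so int(A) = ∅
closure: X∖int(X∖A) = X∖{2} = {1, 0}
∂A = {1, 0} minus ∅ = {1, 0}

int(A) = ∅
cl(A)  = {1, 0}
∂A     = {1, 0}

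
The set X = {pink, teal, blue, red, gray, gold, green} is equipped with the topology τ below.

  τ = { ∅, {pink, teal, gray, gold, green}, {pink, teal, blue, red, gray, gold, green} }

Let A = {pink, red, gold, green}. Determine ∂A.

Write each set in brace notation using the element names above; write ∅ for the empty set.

U open, U⊆A: ∅. int(A) = ⋃ = ∅
X∖A={teal, blue, gray}, int(X∖A)=∅, hence cl(A)={pink, teal, blue, red, gray, gold, green}
∂A: remove int from cl → {pink, teal, blue, red, gray, gold, green}

{pink, teal, blue, red, gray, gold, green}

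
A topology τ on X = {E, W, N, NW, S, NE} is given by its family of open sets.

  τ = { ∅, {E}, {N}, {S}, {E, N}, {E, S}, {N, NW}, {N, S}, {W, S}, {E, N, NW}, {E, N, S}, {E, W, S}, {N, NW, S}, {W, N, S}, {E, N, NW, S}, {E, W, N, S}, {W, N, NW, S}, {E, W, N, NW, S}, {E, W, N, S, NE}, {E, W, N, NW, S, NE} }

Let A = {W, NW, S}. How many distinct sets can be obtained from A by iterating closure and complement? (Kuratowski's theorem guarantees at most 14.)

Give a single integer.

8

closure: X∖int(X∖A) = X∖{E, N} = {W, NW, S, NE}
Let k=closure and c=complement:
  1. A     = {W, NW, S}
  2. kA    = {W, NW, S, NE}
  3. cA    = {E, N, NE}
  4. ckA   = {E, N}
  5. kcA   = {E, N, NW, NE}
  6. ckcA  = {W, S}
  7. kckcA = {W, S, NE}
  8. ckckcA = {E, N, NW}
— saturated at 8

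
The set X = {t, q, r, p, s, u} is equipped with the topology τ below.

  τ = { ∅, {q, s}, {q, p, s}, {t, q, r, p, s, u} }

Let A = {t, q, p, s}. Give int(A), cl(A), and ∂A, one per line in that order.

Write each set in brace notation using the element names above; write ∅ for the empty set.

open subsets of A: ∅, {q, s}, {q, p, s}; so int(A) = {q, p, s}
closure: X∖int(X∖A) = X∖∅ = {t, q, r, p, s, u}
∂A = {t, q, r, p, s, u} minus {q, p, s} = {t, r, u}

int(A) = {q, p, s}
cl(A)  = {t, q, r, p, s, u}
∂A     = {t, r, u}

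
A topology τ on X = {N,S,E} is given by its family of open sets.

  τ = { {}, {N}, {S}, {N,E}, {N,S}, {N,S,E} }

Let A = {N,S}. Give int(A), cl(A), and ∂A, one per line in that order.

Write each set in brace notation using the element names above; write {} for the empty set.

int(A) = {N,S}
cl(A)  = {N,S,E}
∂A     = {E}

open subsets of A: {}, {S}, {N}, {N,S}; so int(A) = {N,S}
closure: X∖int(X∖A) = X∖{} = {N,S,E}
∂A = {N,S,E} minus {N,S} = {E}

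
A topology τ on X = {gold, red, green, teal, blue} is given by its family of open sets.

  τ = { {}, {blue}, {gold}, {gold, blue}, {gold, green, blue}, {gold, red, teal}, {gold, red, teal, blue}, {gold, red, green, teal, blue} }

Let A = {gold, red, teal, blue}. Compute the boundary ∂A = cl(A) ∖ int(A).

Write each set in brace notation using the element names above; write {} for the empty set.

opens ⊆ A: {}, {gold}, {blue}, {gold, blue}, {gold, red, teal}, {gold, red, teal, blue}; union → int = {gold, red, teal, blue}
complement {green}; its interior {}; cl(A) = X∖{} = {gold, red, green, teal, blue}
boundary = {gold, red, green, teal, blue} ∖ {gold, red, teal, blue} = {green}

{green}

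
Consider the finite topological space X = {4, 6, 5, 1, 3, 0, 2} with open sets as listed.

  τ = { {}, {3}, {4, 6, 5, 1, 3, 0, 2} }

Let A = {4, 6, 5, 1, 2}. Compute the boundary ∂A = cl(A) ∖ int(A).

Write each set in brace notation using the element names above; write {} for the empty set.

{4, 6, 5, 1, 0, 2}

U open, U⊆A: {}. int(A) = ⋃ = {}
X∖A={3, 0}, int(X∖A)={3}, hence cl(A)={4, 6, 5, 1, 0, 2}
∂A: remove int from cl → {4, 6, 5, 1, 0, 2}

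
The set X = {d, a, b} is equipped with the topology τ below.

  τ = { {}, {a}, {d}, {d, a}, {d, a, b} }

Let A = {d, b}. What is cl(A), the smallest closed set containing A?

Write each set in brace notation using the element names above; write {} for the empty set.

closure: X∖int(X∖A) = X∖{a} = {d, b}

{d, b}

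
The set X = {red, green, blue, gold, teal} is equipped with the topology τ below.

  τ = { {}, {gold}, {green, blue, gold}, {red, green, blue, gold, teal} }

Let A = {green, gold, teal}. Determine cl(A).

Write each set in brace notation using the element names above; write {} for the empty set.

X∖A={red, blue}, int(X∖A)={}, hence cl(A)={red, green, blue, gold, teal}

{red, green, blue, gold, teal}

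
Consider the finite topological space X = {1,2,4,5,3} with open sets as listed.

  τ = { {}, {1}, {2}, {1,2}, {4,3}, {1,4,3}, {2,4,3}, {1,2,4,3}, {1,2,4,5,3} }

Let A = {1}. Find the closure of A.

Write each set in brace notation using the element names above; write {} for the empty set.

cl via duality: int({2,4,5,3}) = {2,4,3}, so X∖{2,4,3} = {1,5}

{1,5}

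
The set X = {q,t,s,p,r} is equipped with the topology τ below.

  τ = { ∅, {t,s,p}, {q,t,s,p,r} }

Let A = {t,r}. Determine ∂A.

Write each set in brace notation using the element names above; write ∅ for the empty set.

{q,t,s,p,r}

opens ⊆ A: ∅; union → int = ∅
complement {q,s,p}; its interior ∅; cl(A) = X∖∅ = {q,t,s,p,r}
boundary = {q,t,s,p,r} ∖ ∅ = {q,t,s,p,r}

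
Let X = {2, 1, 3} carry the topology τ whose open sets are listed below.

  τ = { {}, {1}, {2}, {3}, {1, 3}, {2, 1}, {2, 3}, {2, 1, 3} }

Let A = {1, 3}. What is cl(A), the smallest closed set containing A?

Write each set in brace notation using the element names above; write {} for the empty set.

{1, 3}

cl via duality: int({2}) = {2}, so X∖{2} = {1, 3}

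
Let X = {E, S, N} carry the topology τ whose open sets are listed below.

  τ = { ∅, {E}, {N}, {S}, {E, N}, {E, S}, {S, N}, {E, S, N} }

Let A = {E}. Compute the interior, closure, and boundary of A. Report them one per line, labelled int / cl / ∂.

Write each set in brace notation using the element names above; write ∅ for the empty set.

int(A) = {E}
cl(A)  = {E}
∂A     = ∅

opens ⊆ A: ∅, {E}; union → int = {E}
complement {S, N}; its interior {S, N}; cl(A) = X∖{S, N} = {E}
boundary = {E} ∖ {E} = ∅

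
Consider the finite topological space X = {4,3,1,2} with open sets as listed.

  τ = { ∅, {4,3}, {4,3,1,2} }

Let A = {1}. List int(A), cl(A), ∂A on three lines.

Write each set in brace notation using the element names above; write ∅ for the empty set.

interior: largest open inside A is ∅ (from ∅)
cl via duality: int({4,3,2}) = {4,3}, so X∖{4,3} = {1,2}
cl∖int = {1,2}

int(A) = ∅
cl(A)  = {1,2}
∂A     = {1,2}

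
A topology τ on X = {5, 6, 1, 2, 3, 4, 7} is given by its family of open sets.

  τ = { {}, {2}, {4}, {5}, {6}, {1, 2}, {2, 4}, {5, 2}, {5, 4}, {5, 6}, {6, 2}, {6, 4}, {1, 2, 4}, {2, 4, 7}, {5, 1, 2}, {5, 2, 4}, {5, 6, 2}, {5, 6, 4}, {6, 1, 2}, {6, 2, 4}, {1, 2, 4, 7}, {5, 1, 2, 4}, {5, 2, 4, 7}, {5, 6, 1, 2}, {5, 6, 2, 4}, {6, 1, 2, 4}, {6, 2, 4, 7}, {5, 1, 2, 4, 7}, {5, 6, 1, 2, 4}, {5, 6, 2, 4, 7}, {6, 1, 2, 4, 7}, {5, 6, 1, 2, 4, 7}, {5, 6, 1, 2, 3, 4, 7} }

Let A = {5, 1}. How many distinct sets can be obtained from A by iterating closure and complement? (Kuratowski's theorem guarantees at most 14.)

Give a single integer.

X∖A={6, 2, 3, 4, 7}, int(X∖A)={6, 2, 4, 7}, hence cl(A)={5, 1, 3}
Orbit (k=closure, c=complement):
  1. A     = {5, 1}
  2. kA    = {5, 1, 3}
  3. cA    = {6, 2, 3, 4, 7}
  4. ckA   = {6, 2, 4, 7}
  5. kcA   = {6, 1, 2, 3, 4, 7}
  6. ckcA  = {5}
  7. kckcA = {5, 3}
  8. ckckcA = {6, 1, 2, 4, 7}
(closed under both — stop)

8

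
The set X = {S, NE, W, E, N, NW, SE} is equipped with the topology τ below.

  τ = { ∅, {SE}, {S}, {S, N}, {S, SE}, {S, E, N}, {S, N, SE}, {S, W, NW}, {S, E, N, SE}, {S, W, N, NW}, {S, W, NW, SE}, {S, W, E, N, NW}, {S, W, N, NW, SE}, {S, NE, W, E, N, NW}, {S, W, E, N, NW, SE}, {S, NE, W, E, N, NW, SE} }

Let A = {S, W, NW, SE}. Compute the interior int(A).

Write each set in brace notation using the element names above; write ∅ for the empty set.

{S, W, NW, SE}

interior: largest open inside A is {S, W, NW, SE} (from ∅, {S}, {SE}, {S, SE}, {S, W, NW}, {S, W, NW, SE})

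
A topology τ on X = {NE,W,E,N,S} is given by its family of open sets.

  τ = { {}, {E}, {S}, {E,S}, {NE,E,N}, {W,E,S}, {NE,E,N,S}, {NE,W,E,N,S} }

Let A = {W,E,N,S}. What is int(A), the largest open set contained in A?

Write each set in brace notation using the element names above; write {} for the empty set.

opens ⊆ A: {}, {S}, {E}, {E,S}, {W,E,S}; union → int = {W,E,S}

{W,E,S}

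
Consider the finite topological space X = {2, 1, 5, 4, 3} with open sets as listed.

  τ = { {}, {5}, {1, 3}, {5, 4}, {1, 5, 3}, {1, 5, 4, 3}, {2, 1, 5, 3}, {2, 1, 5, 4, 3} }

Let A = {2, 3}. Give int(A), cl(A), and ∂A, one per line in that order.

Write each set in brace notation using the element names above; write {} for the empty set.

interior: largest open inside A is {} (from {})
cl via duality: int({1, 5, 4}) = {5, 4}, so X∖{5, 4} = {2, 1, 3}
cl∖int = {2, 1, 3}

int(A) = {}
cl(A)  = {2, 1, 3}
∂A     = {2, 1, 3}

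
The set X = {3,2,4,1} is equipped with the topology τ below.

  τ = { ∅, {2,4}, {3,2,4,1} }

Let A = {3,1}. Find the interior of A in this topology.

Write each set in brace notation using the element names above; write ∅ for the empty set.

opens ⊆ A: ∅; union → int = ∅

∅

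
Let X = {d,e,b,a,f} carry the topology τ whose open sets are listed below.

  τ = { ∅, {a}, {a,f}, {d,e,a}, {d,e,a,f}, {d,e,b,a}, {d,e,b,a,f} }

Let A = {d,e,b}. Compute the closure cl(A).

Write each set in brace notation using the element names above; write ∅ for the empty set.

complement {a,f}; its interior {a,f}; cl(A) = X∖{a,f} = {d,e,b}

{d,e,b}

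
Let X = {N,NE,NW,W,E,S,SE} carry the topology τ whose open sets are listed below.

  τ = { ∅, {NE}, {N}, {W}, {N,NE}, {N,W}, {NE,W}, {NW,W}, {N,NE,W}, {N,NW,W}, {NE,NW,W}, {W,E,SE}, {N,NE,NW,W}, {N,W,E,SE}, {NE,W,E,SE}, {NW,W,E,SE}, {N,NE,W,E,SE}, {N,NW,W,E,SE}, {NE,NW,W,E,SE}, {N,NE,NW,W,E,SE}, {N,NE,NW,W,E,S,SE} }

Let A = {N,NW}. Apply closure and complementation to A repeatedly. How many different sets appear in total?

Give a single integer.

cl via duality: int({NE,W,E,S,SE}) = {NE,W,E,SE}, so X∖{NE,W,E,SE} = {N,NW,S}
Write k for closure, c for complement:
  1. A     = {N,NW}
  2. kA    = {N,NW,S}
  3. cA    = {NE,W,E,S,SE}
  4. ckA   = {NE,W,E,SE}
  5. kcA   = {NE,NW,W,E,S,SE}
  6. ckcA  = {N}
  7. kckcA = {N,S}
  8. ckckcA = {NE,NW,W,E,SE}
applying k or c yields no new set

8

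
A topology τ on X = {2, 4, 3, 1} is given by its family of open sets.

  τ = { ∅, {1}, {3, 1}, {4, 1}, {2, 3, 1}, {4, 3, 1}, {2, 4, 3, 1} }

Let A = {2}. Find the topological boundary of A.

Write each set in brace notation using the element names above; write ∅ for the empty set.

interior: largest open inside A is ∅ (from ∅)
cl via duality: int({4, 3, 1}) = {4, 3, 1}, so X∖{4, 3, 1} = {2}
cl∖int = {2}

{2}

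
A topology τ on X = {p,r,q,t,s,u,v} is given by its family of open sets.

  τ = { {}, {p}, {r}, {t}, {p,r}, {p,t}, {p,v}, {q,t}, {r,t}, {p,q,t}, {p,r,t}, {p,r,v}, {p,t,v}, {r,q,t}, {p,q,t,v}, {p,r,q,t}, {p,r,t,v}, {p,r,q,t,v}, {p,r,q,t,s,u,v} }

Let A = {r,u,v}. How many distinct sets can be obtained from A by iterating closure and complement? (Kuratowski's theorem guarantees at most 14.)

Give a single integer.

8

X∖A={p,q,t,s}, int(X∖A)={p,q,t}, hence cl(A)={r,s,u,v}
Orbit (k=closure, c=complement):
  1. A     = {r,u,v}
  2. kA    = {r,s,u,v}
  3. cA    = {p,q,t,s}
  4. ckA   = {p,q,t}
  5. kcA   = {p,q,t,s,u,v}
  6. ckcA  = {r}
  7. kckcA = {r,s,u}
  8. ckckcA = {p,q,t,v}
(closed under both — stop)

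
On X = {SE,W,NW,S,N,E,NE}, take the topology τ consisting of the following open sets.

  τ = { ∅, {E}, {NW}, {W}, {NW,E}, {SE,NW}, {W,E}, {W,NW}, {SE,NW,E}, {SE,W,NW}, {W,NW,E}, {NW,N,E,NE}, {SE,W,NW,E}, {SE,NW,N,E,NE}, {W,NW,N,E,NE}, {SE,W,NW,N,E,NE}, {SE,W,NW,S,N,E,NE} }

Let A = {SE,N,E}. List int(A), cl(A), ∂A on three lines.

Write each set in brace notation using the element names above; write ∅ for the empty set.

U open, U⊆A: ∅, {E}. int(A) = ⋃ = {E}
X∖A={W,NW,S,NE}, int(X∖A)={W,NW}, hence cl(A)={SE,S,N,E,NE}
∂A: remove int from cl → {SE,S,N,NE}

int(A) = {E}
cl(A)  = {SE,S,N,E,NE}
∂A     = {SE,S,N,NE}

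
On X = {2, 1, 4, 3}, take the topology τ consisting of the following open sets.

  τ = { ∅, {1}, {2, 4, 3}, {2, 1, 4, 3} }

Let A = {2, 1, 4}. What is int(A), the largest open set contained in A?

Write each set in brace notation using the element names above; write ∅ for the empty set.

{1}

opens ⊆ A: ∅, {1}; union → int = {1}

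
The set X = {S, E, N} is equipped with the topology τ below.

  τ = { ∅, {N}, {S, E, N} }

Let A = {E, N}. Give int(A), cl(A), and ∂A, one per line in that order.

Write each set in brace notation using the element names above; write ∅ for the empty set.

int(A) = {N}
cl(A)  = {S, E, N}
∂A     = {S, E}

opens ⊆ A: ∅, {N}; union → int = {N}
complement {S}; its interior ∅; cl(A) = X∖∅ = {S, E, N}
boundary = {S, E, N} ∖ {N} = {S, E}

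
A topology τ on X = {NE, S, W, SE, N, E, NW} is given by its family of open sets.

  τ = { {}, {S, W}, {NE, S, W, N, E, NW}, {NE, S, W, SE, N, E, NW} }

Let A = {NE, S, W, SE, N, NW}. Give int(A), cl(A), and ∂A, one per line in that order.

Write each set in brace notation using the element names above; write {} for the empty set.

int(A) = {S, W}
cl(A)  = {NE, S, W, SE, N, E, NW}
∂A     = {NE, SE, N, E, NW}

U open, U⊆A: {}, {S, W}. int(A) = ⋃ = {S, W}
X∖A={E}, int(X∖A)={}, hence cl(A)={NE, S, W, SE, N, E, NW}
∂A: remove int from cl → {NE, SE, N, E, NW}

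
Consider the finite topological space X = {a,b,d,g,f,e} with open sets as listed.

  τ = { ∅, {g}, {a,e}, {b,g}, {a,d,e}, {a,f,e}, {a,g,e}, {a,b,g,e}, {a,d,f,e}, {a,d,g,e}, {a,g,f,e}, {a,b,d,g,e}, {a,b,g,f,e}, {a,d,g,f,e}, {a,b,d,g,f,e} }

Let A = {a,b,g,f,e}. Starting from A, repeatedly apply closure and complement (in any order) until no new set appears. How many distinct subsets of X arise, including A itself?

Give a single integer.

4

X∖A={d}, int(X∖A)=∅, hence cl(A)={a,b,d,g,f,e}
Orbit (k=closure, c=complement):
  1. A     = {a,b,g,f,e}
  2. kA    = {a,b,d,g,f,e}
  3. cA    = {d}
  4. ckA   = ∅
(closed under both — stop)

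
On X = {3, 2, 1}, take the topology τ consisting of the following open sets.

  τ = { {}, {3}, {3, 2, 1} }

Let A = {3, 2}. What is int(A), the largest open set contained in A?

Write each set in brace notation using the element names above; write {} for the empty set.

{3}

U open, U⊆A: {}, {3}. int(A) = ⋃ = {3}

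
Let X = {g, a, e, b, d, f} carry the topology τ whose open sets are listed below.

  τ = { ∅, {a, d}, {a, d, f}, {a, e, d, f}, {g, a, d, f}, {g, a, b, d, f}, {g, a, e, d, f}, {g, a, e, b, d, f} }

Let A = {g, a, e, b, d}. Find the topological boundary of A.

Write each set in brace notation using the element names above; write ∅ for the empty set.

{g, e, b, f}

interior: largest open inside A is {a, d} (from ∅, {a, d})
cl via duality: int({f}) = ∅, so X∖∅ = {g, a, e, b, d, f}
cl∖int = {g, e, b, f}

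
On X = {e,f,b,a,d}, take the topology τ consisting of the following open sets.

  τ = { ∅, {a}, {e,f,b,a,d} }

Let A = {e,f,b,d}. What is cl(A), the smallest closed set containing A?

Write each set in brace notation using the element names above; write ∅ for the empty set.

cl via duality: int({a}) = {a}, so X∖{a} = {e,f,b,d}

{e,f,b,d}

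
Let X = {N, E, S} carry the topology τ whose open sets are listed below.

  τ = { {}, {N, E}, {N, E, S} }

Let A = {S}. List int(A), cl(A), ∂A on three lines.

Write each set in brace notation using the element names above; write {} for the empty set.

interior: largest open inside A is {} (from {})
cl via duality: int({N, E}) = {N, E}, so X∖{N, E} = {S}
cl∖int = {S}

int(A) = {}
cl(A)  = {S}
∂A     = {S}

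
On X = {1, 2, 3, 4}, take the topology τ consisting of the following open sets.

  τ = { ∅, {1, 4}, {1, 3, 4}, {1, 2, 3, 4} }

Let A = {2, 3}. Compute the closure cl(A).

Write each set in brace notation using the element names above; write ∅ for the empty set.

X∖A={1, 4}, int(X∖A)={1, 4}, hence cl(A)={2, 3}

{2, 3}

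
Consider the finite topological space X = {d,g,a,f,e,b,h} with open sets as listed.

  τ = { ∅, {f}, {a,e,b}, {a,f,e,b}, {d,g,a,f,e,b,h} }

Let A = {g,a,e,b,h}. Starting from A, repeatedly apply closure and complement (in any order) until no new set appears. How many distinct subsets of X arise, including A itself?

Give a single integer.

6

cl via duality: int({d,f}) = {f}, so X∖{f} = {d,g,a,e,b,h}
Write k for closure, c for complement:
  1. A     = {g,a,e,b,h}
  2. kA    = {d,g,a,e,b,h}
  3. cA    = {d,f}
  4. ckA   = {f}
  5. kcA   = {d,g,f,h}
  6. ckcA  = {a,e,b}
applying k or c yields no new set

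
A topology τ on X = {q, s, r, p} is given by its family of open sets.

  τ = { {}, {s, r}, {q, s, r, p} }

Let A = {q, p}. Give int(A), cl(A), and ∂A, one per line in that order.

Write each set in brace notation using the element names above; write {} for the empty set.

int(A) = {}
cl(A)  = {q, p}
∂A     = {q, p}

opens ⊆ A: {}; union → int = {}
complement {s, r}; its interior {s, r}; cl(A) = X∖{s, r} = {q, p}
boundary = {q, p} ∖ {} = {q, p}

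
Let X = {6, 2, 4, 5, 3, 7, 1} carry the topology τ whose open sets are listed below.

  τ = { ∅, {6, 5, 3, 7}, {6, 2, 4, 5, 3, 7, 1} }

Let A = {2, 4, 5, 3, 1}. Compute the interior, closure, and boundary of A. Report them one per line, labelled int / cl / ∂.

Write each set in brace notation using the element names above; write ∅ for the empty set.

int(A) = ∅
cl(A)  = {6, 2, 4, 5, 3, 7, 1}
∂A     = {6, 2, 4, 5, 3, 7, 1}

open subsets of A: ∅; so int(A) = ∅
closure: X∖int(X∖A) = X∖∅ = {6, 2, 4, 5, 3, 7, 1}
∂A = {6, 2, 4, 5, 3, 7, 1} minus ∅ = {6, 2, 4, 5, 3, 7, 1}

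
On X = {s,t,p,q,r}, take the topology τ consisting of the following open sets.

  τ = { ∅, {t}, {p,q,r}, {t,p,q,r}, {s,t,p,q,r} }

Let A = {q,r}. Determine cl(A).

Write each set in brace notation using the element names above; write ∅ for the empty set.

{s,p,q,r}

closure: X∖int(X∖A) = X∖{t} = {s,p,q,r}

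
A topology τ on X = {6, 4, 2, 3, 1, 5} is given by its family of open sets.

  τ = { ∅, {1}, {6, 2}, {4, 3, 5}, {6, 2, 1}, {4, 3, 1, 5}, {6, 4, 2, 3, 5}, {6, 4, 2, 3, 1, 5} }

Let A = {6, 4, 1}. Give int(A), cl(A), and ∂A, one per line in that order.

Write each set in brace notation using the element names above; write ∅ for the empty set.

interior: largest open inside A is {1} (from ∅, {1})
cl via duality: int({2, 3, 5}) = ∅, so X∖∅ = {6, 4, 2, 3, 1, 5}
cl∖int = {6, 4, 2, 3, 5}

int(A) = {1}
cl(A)  = {6, 4, 2, 3, 1, 5}
∂A     = {6, 4, 2, 3, 5}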